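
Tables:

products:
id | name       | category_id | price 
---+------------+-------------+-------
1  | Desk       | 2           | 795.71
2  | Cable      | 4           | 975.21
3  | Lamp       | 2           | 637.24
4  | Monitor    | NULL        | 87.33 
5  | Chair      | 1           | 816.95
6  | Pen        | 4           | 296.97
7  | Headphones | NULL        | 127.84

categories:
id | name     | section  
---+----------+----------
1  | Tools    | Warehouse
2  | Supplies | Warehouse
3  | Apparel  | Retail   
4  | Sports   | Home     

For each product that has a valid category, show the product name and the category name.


INNER JOIN keeps only products rows whose category_id matches an id in categories. Walk through each product:
  - product 1 (Desk): category_id=2 -> matches Supplies
  - product 2 (Cable): category_id=4 -> matches Sports
  - product 3 (Lamp): category_id=2 -> matches Supplies
  - product 4 (Monitor): category_id=NULL, no match -> dropped
  - product 5 (Chair): category_id=1 -> matches Tools
  - product 6 (Pen): category_id=4 -> matches Sports
  - product 7 (Headphones): category_id=NULL, no match -> dropped
So 2 of 7 rows are dropped.

SQL:
SELECT a.name, b.name AS category
FROM products a
INNER JOIN categories b ON a.category_id = b.id

Result:
name  | category
------+---------
Desk  | Supplies
Cable | Sports  
Lamp  | Supplies
Chair | Tools   
Pen   | Sports  


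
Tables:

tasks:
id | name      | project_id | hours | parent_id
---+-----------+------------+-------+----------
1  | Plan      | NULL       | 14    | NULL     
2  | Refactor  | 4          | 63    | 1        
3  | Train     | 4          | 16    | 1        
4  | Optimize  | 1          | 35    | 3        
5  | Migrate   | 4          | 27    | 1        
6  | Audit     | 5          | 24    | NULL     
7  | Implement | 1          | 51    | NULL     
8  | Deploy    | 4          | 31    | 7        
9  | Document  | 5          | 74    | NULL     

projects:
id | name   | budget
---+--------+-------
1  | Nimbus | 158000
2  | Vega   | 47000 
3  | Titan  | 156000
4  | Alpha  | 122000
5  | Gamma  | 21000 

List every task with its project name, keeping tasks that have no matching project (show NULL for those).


LEFT JOIN keeps every row from tasks (the left table); where project_id has no match in projects, the project columns become NULL. Walk through each task:
  - task 1 (Plan): project_id=NULL, no match -> kept with NULL
  - task 2 (Refactor): project_id=4 -> matches Alpha
  - task 3 (Train): project_id=4 -> matches Alpha
  - task 4 (Optimize): project_id=1 -> matches Nimbus
  - task 5 (Migrate): project_id=4 -> matches Alpha
  - task 6 (Audit): project_id=5 -> matches Gamma
  - task 7 (Implement): project_id=1 -> matches Nimbus
  - task 8 (Deploy): project_id=4 -> matches Alpha
  - task 9 (Document): project_id=5 -> matches Gamma
All 9 rows appear; 1 has NULL project.

SQL:
SELECT a.name, b.name AS project
FROM tasks a
LEFT JOIN projects b ON a.project_id = b.id

Result:
name      | project
----------+--------
Plan      | NULL   
Refactor  | Alpha  
Train     | Alpha  
Optimize  | Nimbus 
Migrate   | Alpha  
Audit     | Gamma  
Implement | Nimbus 
Deploy    | Alpha  
Document  | Gamma  


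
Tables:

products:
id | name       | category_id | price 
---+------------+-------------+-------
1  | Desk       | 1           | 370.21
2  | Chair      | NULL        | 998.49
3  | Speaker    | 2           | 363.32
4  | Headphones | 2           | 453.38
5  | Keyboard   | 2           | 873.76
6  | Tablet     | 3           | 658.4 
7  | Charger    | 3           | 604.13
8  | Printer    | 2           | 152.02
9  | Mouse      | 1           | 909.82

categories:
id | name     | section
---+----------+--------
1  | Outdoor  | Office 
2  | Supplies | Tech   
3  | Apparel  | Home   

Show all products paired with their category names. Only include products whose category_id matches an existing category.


INNER JOIN keeps only products rows whose category_id matches an id in categories. Walk through each product:
  - product 1 (Desk): category_id=1 -> matches Outdoor
  - product 2 (Chair): category_id=NULL, no match -> dropped
  - product 3 (Speaker): category_id=2 -> matches Supplies
  - product 4 (Headphones): category_id=2 -> matches Supplies
  - product 5 (Keyboard): category_id=2 -> matches Supplies
  - product 6 (Tablet): category_id=3 -> matches Apparel
  - product 7 (Charger): category_id=3 -> matches Apparel
  - product 8 (Printer): category_id=2 -> matches Supplies
  - product 9 (Mouse): category_id=1 -> matches Outdoor
So 1 of 9 rows is dropped.

SQL:
SELECT a.name, b.name AS category
FROM products a
INNER JOIN categories b ON a.category_id = b.id

Result:
name       | category
-----------+---------
Desk       | Outdoor 
Speaker    | Supplies
Headphones | Supplies
Keyboard   | Supplies
Tablet     | Apparel 
Charger    | Apparel 
Printer    | Supplies
Mouse      | Outdoor 


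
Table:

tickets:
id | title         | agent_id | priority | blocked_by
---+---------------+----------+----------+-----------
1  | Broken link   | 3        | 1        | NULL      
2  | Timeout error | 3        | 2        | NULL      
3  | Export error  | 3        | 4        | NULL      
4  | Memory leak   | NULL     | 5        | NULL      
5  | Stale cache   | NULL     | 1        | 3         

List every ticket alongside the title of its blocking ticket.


This is a self-join: tickets is joined to a second copy of itself, matching each row's blocked_by to another row's id. Use LEFT JOIN so rows with blocked_by=NULL are kept.
  - ticket 1 (Broken link): blocked_by=NULL -> NULL
  - ticket 2 (Timeout error): blocked_by=NULL -> NULL
  - ticket 3 (Export error): blocked_by=NULL -> NULL
  - ticket 4 (Memory leak): blocked_by=NULL -> NULL
  - ticket 5 (Stale cache): blocked_by=3 -> Export error

SQL:
SELECT a.title AS item, b.title AS blocked_by
FROM tickets a
LEFT JOIN tickets b ON a.blocked_by = b.id

Result:
item          | blocked_by  
--------------+-------------
Broken link   | NULL        
Timeout error | NULL        
Export error  | NULL        
Memory leak   | NULL        
Stale cache   | Export error


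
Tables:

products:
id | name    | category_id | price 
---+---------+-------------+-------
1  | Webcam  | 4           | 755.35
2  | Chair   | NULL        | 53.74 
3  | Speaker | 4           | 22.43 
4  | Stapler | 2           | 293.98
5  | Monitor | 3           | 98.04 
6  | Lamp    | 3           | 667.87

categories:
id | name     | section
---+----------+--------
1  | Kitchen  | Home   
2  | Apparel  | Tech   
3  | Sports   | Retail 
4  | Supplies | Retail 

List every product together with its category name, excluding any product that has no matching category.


INNER JOIN keeps only products rows whose category_id matches an id in categories. Walk through each product:
  - product 1 (Webcam): category_id=4 -> matches Supplies
  - product 2 (Chair): category_id=NULL, no match -> dropped
  - product 3 (Speaker): category_id=4 -> matches Supplies
  - product 4 (Stapler): category_id=2 -> matches Apparel
  - product 5 (Monitor): category_id=3 -> matches Sports
  - product 6 (Lamp): category_id=3 -> matches Sports
So 1 of 6 rows is dropped.

SQL:
SELECT a.name, b.name AS category
FROM products a
INNER JOIN categories b ON a.category_id = b.id

Result:
name    | category
--------+---------
Webcam  | Supplies
Speaker | Supplies
Stapler | Apparel 
Monitor | Sports  
Lamp    | Sports  


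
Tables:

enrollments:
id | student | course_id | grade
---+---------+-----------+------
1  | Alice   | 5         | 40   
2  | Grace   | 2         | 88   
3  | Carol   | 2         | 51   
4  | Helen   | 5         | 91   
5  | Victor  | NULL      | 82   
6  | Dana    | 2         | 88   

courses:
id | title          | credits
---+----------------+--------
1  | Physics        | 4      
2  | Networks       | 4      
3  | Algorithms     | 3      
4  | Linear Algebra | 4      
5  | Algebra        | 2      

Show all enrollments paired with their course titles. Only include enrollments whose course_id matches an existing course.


INNER JOIN keeps only enrollments rows whose course_id matches an id in courses. Walk through each enrollment:
  - enrollment 1 (Alice): course_id=5 -> matches Algebra
  - enrollment 2 (Grace): course_id=2 -> matches Networks
  - enrollment 3 (Carol): course_id=2 -> matches Networks
  - enrollment 4 (Helen): course_id=5 -> matches Algebra
  - enrollment 5 (Victor): course_id=NULL, no match -> dropped
  - enrollment 6 (Dana): course_id=2 -> matches Networks
So 1 of 6 rows is dropped.

SQL:
SELECT a.student, b.title AS course
FROM enrollments a
INNER JOIN courses b ON a.course_id = b.id

Result:
student | course  
--------+---------
Alice   | Algebra 
Grace   | Networks
Carol   | Networks
Helen   | Algebra 
Dana    | Networks


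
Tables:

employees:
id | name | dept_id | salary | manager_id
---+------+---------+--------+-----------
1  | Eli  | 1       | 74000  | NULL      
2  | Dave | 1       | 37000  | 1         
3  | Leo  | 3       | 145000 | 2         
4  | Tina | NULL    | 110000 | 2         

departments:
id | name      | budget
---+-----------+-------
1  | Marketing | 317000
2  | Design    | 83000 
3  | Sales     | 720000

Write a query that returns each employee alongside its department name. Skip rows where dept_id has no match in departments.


INNER JOIN keeps only employees rows whose dept_id matches an id in departments. Walk through each employee:
  - employee 1 (Eli): dept_id=1 -> matches Marketing
  - employee 2 (Dave): dept_id=1 -> matches Marketing
  - employee 3 (Leo): dept_id=3 -> matches Sales
  - employee 4 (Tina): dept_id=NULL, no match -> dropped
So 1 of 4 rows is dropped.

SQL:
SELECT a.name, b.name AS department
FROM employees a
INNER JOIN departments b ON a.dept_id = b.id

Result:
name | department
-----+-----------
Eli  | Marketing 
Dave | Marketing 
Leo  | Sales     


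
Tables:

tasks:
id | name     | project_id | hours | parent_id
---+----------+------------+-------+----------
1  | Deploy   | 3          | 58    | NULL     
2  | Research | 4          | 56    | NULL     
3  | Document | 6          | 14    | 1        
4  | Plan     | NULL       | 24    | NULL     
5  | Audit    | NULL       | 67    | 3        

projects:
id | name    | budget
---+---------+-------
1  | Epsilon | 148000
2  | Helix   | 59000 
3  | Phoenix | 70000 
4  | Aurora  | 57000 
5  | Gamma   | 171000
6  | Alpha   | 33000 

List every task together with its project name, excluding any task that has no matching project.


INNER JOIN keeps only tasks rows whose project_id matches an id in projects. Walk through each task:
  - task 1 (Deploy): project_id=3 -> matches Phoenix
  - task 2 (Research): project_id=4 -> matches Aurora
  - task 3 (Document): project_id=6 -> matches Alpha
  - task 4 (Plan): project_id=NULL, no match -> dropped
  - task 5 (Audit): project_id=NULL, no match -> dropped
So 2 of 5 rows are dropped.

SQL:
SELECT a.name, b.name AS project
FROM tasks a
INNER JOIN projects b ON a.project_id = b.id

Result:
name     | project
---------+--------
Deploy   | Phoenix
Research | Aurora 
Document | Alpha  


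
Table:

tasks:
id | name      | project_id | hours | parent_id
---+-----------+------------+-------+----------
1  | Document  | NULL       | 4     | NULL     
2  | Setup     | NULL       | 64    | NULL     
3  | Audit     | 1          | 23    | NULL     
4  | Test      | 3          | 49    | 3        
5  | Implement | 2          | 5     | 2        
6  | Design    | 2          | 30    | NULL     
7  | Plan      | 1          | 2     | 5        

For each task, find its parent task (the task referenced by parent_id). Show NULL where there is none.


This is a self-join: tasks is joined to a second copy of itself, matching each row's parent_id to another row's id. Use LEFT JOIN so rows with parent_id=NULL are kept.
  - task 1 (Document): parent_id=NULL -> NULL
  - task 2 (Setup): parent_id=NULL -> NULL
  - task 3 (Audit): parent_id=NULL -> NULL
  - task 4 (Test): parent_id=3 -> Audit
  - task 5 (Implement): parent_id=2 -> Setup
  - task 6 (Design): parent_id=NULL -> NULL
  - task 7 (Plan): parent_id=5 -> Implement

SQL:
SELECT a.name AS item, b.name AS parent
FROM tasks a
LEFT JOIN tasks b ON a.parent_id = b.id

Result:
item      | parent   
----------+----------
Document  | NULL     
Setup     | NULL     
Audit     | NULL     
Test      | Audit    
Implement | Setup    
Design    | NULL     
Plan      | Implement


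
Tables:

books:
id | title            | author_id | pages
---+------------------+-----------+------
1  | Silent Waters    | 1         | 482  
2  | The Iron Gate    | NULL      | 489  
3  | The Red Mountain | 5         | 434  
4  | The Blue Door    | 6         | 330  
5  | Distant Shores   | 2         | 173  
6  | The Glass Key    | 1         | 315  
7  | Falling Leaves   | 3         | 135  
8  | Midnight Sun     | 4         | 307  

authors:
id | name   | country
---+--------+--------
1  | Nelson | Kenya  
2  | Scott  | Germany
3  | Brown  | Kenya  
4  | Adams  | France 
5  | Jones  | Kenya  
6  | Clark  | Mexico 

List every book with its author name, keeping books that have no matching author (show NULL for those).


LEFT JOIN keeps every row from books (the left table); where author_id has no match in authors, the author columns become NULL. Walk through each book:
  - book 1 (Silent Waters): author_id=1 -> matches Nelson
  - book 2 (The Iron Gate): author_id=NULL, no match -> kept with NULL
  - book 3 (The Red Mountain): author_id=5 -> matches Jones
  - book 4 (The Blue Door): author_id=6 -> matches Clark
  - book 5 (Distant Shores): author_id=2 -> matches Scott
  - book 6 (The Glass Key): author_id=1 -> matches Nelson
  - book 7 (Falling Leaves): author_id=3 -> matches Brown
  - book 8 (Midnight Sun): author_id=4 -> matches Adams
All 8 rows appear; 1 has NULL author.

SQL:
SELECT a.title, b.name AS author
FROM books a
LEFT JOIN authors b ON a.author_id = b.id

Result:
title            | author
-----------------+-------
Silent Waters    | Nelson
The Iron Gate    | NULL  
The Red Mountain | Jones 
The Blue Door    | Clark 
Distant Shores   | Scott 
The Glass Key    | Nelson
Falling Leaves   | Brown 
Midnight Sun     | Adams 


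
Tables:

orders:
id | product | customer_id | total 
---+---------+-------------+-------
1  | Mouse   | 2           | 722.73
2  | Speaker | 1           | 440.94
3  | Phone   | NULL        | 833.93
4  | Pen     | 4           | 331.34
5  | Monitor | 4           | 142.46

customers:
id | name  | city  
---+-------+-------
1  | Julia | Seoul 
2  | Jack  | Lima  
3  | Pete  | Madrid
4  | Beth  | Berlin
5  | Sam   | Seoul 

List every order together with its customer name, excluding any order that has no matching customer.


INNER JOIN keeps only orders rows whose customer_id matches an id in customers. Walk through each order:
  - order 1 (Mouse): customer_id=2 -> matches Jack
  - order 2 (Speaker): customer_id=1 -> matches Julia
  - order 3 (Phone): customer_id=NULL, no match -> dropped
  - order 4 (Pen): customer_id=4 -> matches Beth
  - order 5 (Monitor): customer_id=4 -> matches Beth
So 1 of 5 rows is dropped.

SQL:
SELECT a.product, b.name AS customer
FROM orders a
INNER JOIN customers b ON a.customer_id = b.id

Result:
product | customer
--------+---------
Mouse   | Jack    
Speaker | Julia   
Pen     | Beth    
Monitor | Beth    


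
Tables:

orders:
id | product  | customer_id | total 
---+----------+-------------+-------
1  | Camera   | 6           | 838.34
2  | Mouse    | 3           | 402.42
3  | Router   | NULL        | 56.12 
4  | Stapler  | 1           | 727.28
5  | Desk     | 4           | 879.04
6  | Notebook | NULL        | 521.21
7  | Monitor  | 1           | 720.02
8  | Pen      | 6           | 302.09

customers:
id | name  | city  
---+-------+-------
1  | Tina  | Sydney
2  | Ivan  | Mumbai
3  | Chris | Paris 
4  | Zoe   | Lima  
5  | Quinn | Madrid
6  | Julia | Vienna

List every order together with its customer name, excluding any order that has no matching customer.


INNER JOIN keeps only orders rows whose customer_id matches an id in customers. Walk through each order:
  - order 1 (Camera): customer_id=6 -> matches Julia
  - order 2 (Mouse): customer_id=3 -> matches Chris
  - order 3 (Router): customer_id=NULL, no match -> dropped
  - order 4 (Stapler): customer_id=1 -> matches Tina
  - order 5 (Desk): customer_id=4 -> matches Zoe
  - order 6 (Notebook): customer_id=NULL, no match -> dropped
  - order 7 (Monitor): customer_id=1 -> matches Tina
  - order 8 (Pen): customer_id=6 -> matches Julia
So 2 of 8 rows are dropped.

SQL:
SELECT a.product, b.name AS customer
FROM orders a
INNER JOIN customers b ON a.customer_id = b.id

Result:
product | customer
--------+---------
Camera  | Julia   
Mouse   | Chris   
Stapler | Tina    
Desk    | Zoe     
Monitor | Tina    
Pen     | Julia   


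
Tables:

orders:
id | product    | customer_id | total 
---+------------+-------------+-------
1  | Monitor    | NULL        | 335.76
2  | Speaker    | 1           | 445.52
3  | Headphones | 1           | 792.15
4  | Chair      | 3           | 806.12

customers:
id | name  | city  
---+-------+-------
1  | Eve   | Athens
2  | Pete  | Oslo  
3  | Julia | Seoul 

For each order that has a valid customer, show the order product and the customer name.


INNER JOIN keeps only orders rows whose customer_id matches an id in customers. Walk through each order:
  - order 1 (Monitor): customer_id=NULL, no match -> dropped
  - order 2 (Speaker): customer_id=1 -> matches Eve
  - order 3 (Headphones): customer_id=1 -> matches Eve
  - order 4 (Chair): customer_id=3 -> matches Julia
So 1 of 4 rows is dropped.

SQL:
SELECT a.product, b.name AS customer
FROM orders a
INNER JOIN customers b ON a.customer_id = b.id

Result:
product    | customer
-----------+---------
Speaker    | Eve     
Headphones | Eve     
Chair      | Julia   


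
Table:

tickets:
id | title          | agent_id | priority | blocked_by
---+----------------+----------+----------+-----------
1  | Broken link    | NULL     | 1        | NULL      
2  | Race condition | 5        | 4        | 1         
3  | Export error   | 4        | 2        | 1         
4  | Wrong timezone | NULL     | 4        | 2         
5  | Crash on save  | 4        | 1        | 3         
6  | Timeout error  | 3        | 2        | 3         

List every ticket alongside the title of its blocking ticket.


This is a self-join: tickets is joined to a second copy of itself, matching each row's blocked_by to another row's id. Use LEFT JOIN so rows with blocked_by=NULL are kept.
  - ticket 1 (Broken link): blocked_by=NULL -> NULL
  - ticket 2 (Race condition): blocked_by=1 -> Broken link
  - ticket 3 (Export error): blocked_by=1 -> Broken link
  - ticket 4 (Wrong timezone): blocked_by=2 -> Race condition
  - ticket 5 (Crash on save): blocked_by=3 -> Export error
  - ticket 6 (Timeout error): blocked_by=3 -> Export error

SQL:
SELECT a.title AS item, b.title AS blocked_by
FROM tickets a
LEFT JOIN tickets b ON a.blocked_by = b.id

Result:
item           | blocked_by    
---------------+---------------
Broken link    | NULL          
Race condition | Broken link   
Export error   | Broken link   
Wrong timezone | Race condition
Crash on save  | Export error  
Timeout error  | Export error  


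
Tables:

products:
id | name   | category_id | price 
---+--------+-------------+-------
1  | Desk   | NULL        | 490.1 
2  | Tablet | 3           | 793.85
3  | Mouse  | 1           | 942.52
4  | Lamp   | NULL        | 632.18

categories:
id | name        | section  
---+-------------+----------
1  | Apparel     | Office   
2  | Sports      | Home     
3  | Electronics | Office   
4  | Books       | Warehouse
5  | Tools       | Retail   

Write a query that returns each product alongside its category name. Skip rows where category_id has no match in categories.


INNER JOIN keeps only products rows whose category_id matches an id in categories. Walk through each product:
  - product 1 (Desk): category_id=NULL, no match -> dropped
  - product 2 (Tablet): category_id=3 -> matches Electronics
  - product 3 (Mouse): category_id=1 -> matches Apparel
  - product 4 (Lamp): category_id=NULL, no match -> dropped
So 2 of 4 rows are dropped.

SQL:
SELECT a.name, b.name AS category
FROM products a
INNER JOIN categories b ON a.category_id = b.id

Result:
name   | category   
-------+------------
Tablet | Electronics
Mouse  | Apparel    


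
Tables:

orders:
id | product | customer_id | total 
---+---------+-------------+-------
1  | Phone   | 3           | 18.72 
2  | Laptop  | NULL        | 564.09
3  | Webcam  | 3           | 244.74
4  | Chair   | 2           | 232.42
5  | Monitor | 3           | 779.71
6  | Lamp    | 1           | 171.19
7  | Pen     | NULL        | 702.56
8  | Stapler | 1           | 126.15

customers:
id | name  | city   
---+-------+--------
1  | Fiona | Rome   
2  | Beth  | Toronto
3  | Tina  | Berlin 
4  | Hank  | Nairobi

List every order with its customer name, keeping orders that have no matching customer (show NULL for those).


LEFT JOIN keeps every row from orders (the left table); where customer_id has no match in customers, the customer columns become NULL. Walk through each order:
  - order 1 (Phone): customer_id=3 -> matches Tina
  - order 2 (Laptop): customer_id=NULL, no match -> kept with NULL
  - order 3 (Webcam): customer_id=3 -> matches Tina
  - order 4 (Chair): customer_id=2 -> matches Beth
  - order 5 (Monitor): customer_id=3 -> matches Tina
  - order 6 (Lamp): customer_id=1 -> matches Fiona
  - order 7 (Pen): customer_id=NULL, no match -> kept with NULL
  - order 8 (Stapler): customer_id=1 -> matches Fiona
All 8 rows appear; 2 have NULL customer.

SQL:
SELECT a.product, b.name AS customer
FROM orders a
LEFT JOIN customers b ON a.customer_id = b.id

Result:
product | customer
--------+---------
Phone   | Tina    
Laptop  | NULL    
Webcam  | Tina    
Chair   | Beth    
Monitor | Tina    
Lamp    | Fiona   
Pen     | NULL    
Stapler | Fiona   


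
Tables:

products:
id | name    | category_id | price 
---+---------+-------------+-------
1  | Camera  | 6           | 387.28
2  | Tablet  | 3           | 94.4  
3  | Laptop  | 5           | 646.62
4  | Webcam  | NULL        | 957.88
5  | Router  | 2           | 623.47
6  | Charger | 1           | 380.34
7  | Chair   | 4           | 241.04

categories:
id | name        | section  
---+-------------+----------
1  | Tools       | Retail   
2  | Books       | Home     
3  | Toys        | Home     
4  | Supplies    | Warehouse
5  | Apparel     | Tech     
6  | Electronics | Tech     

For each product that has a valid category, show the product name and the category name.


INNER JOIN keeps only products rows whose category_id matches an id in categories. Walk through each product:
  - product 1 (Camera): category_id=6 -> matches Electronics
  - product 2 (Tablet): category_id=3 -> matches Toys
  - product 3 (Laptop): category_id=5 -> matches Apparel
  - product 4 (Webcam): category_id=NULL, no match -> dropped
  - product 5 (Router): category_id=2 -> matches Books
  - product 6 (Charger): category_id=1 -> matches Tools
  - product 7 (Chair): category_id=4 -> matches Supplies
So 1 of 7 rows is dropped.

SQL:
SELECT a.name, b.name AS category
FROM products a
INNER JOIN categories b ON a.category_id = b.id

Result:
name    | category   
--------+------------
Camera  | Electronics
Tablet  | Toys       
Laptop  | Apparel    
Router  | Books      
Charger | Tools      
Chair   | Supplies   


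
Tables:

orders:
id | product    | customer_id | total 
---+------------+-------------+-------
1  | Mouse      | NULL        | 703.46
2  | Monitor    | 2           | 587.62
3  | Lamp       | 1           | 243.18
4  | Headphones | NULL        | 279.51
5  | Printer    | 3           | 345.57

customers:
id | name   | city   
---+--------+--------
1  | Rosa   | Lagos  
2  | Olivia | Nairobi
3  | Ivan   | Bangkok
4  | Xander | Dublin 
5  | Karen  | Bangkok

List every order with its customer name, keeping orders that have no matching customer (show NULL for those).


LEFT JOIN keeps every row from orders (the left table); where customer_id has no match in customers, the customer columns become NULL. Walk through each order:
  - order 1 (Mouse): customer_id=NULL, no match -> kept with NULL
  - order 2 (Monitor): customer_id=2 -> matches Olivia
  - order 3 (Lamp): customer_id=1 -> matches Rosa
  - order 4 (Headphones): customer_id=NULL, no match -> kept with NULL
  - order 5 (Printer): customer_id=3 -> matches Ivan
All 5 rows appear; 2 have NULL customer.

SQL:
SELECT a.product, b.name AS customer
FROM orders a
LEFT JOIN customers b ON a.customer_id = b.id

Result:
product    | customer
-----------+---------
Mouse      | NULL    
Monitor    | Olivia  
Lamp       | Rosa    
Headphones | NULL    
Printer    | Ivan    


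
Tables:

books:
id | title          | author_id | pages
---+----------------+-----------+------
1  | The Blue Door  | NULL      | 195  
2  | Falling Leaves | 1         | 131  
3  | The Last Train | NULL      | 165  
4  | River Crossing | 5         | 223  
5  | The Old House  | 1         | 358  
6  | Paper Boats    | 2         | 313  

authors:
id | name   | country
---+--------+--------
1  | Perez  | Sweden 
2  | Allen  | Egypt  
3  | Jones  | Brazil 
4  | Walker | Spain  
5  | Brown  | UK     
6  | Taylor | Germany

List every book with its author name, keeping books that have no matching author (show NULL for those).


LEFT JOIN keeps every row from books (the left table); where author_id has no match in authors, the author columns become NULL. Walk through each book:
  - book 1 (The Blue Door): author_id=NULL, no match -> kept with NULL
  - book 2 (Falling Leaves): author_id=1 -> matches Perez
  - book 3 (The Last Train): author_id=NULL, no match -> kept with NULL
  - book 4 (River Crossing): author_id=5 -> matches Brown
  - book 5 (The Old House): author_id=1 -> matches Perez
  - book 6 (Paper Boats): author_id=2 -> matches Allen
All 6 rows appear; 2 have NULL author.

SQL:
SELECT a.title, b.name AS author
FROM books a
LEFT JOIN authors b ON a.author_id = b.id

Result:
title          | author
---------------+-------
The Blue Door  | NULL  
Falling Leaves | Perez 
The Last Train | NULL  
River Crossing | Brown 
The Old House  | Perez 
Paper Boats    | Allen 


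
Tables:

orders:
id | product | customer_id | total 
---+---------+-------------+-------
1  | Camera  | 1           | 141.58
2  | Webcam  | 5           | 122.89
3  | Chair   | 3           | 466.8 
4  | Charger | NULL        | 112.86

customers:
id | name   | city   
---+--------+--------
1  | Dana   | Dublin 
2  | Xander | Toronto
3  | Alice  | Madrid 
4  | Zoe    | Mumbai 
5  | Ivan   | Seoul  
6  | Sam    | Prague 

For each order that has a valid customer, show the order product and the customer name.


INNER JOIN keeps only orders rows whose customer_id matches an id in customers. Walk through each order:
  - order 1 (Camera): customer_id=1 -> matches Dana
  - order 2 (Webcam): customer_id=5 -> matches Ivan
  - order 3 (Chair): customer_id=3 -> matches Alice
  - order 4 (Charger): customer_id=NULL, no match -> dropped
So 1 of 4 rows is dropped.

SQL:
SELECT a.product, b.name AS customer
FROM orders a
INNER JOIN customers b ON a.customer_id = b.id

Result:
product | customer
--------+---------
Camera  | Dana    
Webcam  | Ivan    
Chair   | Alice   


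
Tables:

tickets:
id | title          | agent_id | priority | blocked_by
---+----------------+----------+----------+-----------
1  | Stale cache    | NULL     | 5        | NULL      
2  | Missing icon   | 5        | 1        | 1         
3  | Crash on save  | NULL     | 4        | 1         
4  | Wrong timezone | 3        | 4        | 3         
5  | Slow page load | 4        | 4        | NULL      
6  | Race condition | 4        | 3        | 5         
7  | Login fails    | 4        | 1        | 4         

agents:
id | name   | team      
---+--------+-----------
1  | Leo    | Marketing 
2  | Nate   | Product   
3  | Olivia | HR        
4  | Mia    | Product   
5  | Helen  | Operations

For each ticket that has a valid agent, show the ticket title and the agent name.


INNER JOIN keeps only tickets rows whose agent_id matches an id in agents. Walk through each ticket:
  - ticket 1 (Stale cache): agent_id=NULL, no match -> dropped
  - ticket 2 (Missing icon): agent_id=5 -> matches Helen
  - ticket 3 (Crash on save): agent_id=NULL, no match -> dropped
  - ticket 4 (Wrong timezone): agent_id=3 -> matches Olivia
  - ticket 5 (Slow page load): agent_id=4 -> matches Mia
  - ticket 6 (Race condition): agent_id=4 -> matches Mia
  - ticket 7 (Login fails): agent_id=4 -> matches Mia
So 2 of 7 rows are dropped.

SQL:
SELECT a.title, b.name AS agent
FROM tickets a
INNER JOIN agents b ON a.agent_id = b.id

Result:
title          | agent 
---------------+-------
Missing icon   | Helen 
Wrong timezone | Olivia
Slow page load | Mia   
Race condition | Mia   
Login fails    | Mia   


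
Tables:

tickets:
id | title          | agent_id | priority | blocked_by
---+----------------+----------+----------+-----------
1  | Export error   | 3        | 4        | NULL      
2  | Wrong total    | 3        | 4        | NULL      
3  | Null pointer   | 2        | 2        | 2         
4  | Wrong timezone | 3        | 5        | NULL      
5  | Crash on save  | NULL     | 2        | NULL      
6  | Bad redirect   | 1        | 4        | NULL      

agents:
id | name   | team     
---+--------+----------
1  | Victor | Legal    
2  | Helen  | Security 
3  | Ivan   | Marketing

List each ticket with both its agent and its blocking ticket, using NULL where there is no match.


Two LEFT JOINs from the same base table tickets: one to agents via agent_id, one to tickets itself via blocked_by. Both are LEFT so every ticket is preserved.
Match against agents:
  - ticket 1 (Export error): agent_id=3 -> matches Ivan
  - ticket 2 (Wrong total): agent_id=3 -> matches Ivan
  - ticket 3 (Null pointer): agent_id=2 -> matches Helen
  - ticket 4 (Wrong timezone): agent_id=3 -> matches Ivan
  - ticket 5 (Crash on save): agent_id=NULL, no match -> kept with NULL
  - ticket 6 (Bad redirect): agent_id=1 -> matches Victor
Match against tickets (self):
  - ticket 1 (Export error): blocked_by=NULL -> NULL
  - ticket 2 (Wrong total): blocked_by=NULL -> NULL
  - ticket 3 (Null pointer): blocked_by=2 -> Wrong total
  - ticket 4 (Wrong timezone): blocked_by=NULL -> NULL
  - ticket 5 (Crash on save): blocked_by=NULL -> NULL
  - ticket 6 (Bad redirect): blocked_by=NULL -> NULL

SQL:
SELECT a.title, b.name AS agent, c.title AS blocked_by
FROM tickets a
LEFT JOIN agents b ON a.agent_id = b.id
LEFT JOIN tickets c ON a.blocked_by = c.id

Result:
title          | agent  | blocked_by 
---------------+--------+------------
Export error   | Ivan   | NULL       
Wrong total    | Ivan   | NULL       
Null pointer   | Helen  | Wrong total
Wrong timezone | Ivan   | NULL       
Crash on save  | NULL   | NULL       
Bad redirect   | Victor | NULL       


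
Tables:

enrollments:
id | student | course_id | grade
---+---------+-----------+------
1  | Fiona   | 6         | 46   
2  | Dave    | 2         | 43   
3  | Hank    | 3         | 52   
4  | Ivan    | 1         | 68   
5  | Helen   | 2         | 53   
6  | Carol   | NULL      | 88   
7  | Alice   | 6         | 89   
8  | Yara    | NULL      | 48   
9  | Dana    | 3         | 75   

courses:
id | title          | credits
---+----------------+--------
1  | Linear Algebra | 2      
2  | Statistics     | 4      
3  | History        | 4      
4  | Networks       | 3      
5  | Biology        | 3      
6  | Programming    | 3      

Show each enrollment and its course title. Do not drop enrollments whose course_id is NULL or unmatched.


LEFT JOIN keeps every row from enrollments (the left table); where course_id has no match in courses, the course columns become NULL. Walk through each enrollment:
  - enrollment 1 (Fiona): course_id=6 -> matches Programming
  - enrollment 2 (Dave): course_id=2 -> matches Statistics
  - enrollment 3 (Hank): course_id=3 -> matches History
  - enrollment 4 (Ivan): course_id=1 -> matches Linear Algebra
  - enrollment 5 (Helen): course_id=2 -> matches Statistics
  - enrollment 6 (Carol): course_id=NULL, no match -> kept with NULL
  - enrollment 7 (Alice): course_id=6 -> matches Programming
  - enrollment 8 (Yara): course_id=NULL, no match -> kept with NULL
  - enrollment 9 (Dana): course_id=3 -> matches History
All 9 rows appear; 2 have NULL course.

SQL:
SELECT a.student, b.title AS course
FROM enrollments a
LEFT JOIN courses b ON a.course_id = b.id

Result:
student | course        
--------+---------------
Fiona   | Programming   
Dave    | Statistics    
Hank    | History       
Ivan    | Linear Algebra
Helen   | Statistics    
Carol   | NULL          
Alice   | Programming   
Yara    | NULL          
Dana    | History       


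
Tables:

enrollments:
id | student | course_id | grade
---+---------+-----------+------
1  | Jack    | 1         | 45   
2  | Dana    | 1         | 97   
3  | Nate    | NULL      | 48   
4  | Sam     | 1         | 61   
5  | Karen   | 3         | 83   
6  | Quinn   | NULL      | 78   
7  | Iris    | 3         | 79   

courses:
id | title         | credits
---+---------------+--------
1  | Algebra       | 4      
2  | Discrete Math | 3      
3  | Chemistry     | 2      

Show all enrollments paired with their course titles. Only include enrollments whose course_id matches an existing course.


INNER JOIN keeps only enrollments rows whose course_id matches an id in courses. Walk through each enrollment:
  - enrollment 1 (Jack): course_id=1 -> matches Algebra
  - enrollment 2 (Dana): course_id=1 -> matches Algebra
  - enrollment 3 (Nate): course_id=NULL, no match -> dropped
  - enrollment 4 (Sam): course_id=1 -> matches Algebra
  - enrollment 5 (Karen): course_id=3 -> matches Chemistry
  - enrollment 6 (Quinn): course_id=NULL, no match -> dropped
  - enrollment 7 (Iris): course_id=3 -> matches Chemistry
So 2 of 7 rows are dropped.

SQL:
SELECT a.student, b.title AS course
FROM enrollments a
INNER JOIN courses b ON a.course_id = b.id

Result:
student | course   
--------+----------
Jack    | Algebra  
Dana    | Algebra  
Sam     | Algebra  
Karen   | Chemistry
Iris    | Chemistry


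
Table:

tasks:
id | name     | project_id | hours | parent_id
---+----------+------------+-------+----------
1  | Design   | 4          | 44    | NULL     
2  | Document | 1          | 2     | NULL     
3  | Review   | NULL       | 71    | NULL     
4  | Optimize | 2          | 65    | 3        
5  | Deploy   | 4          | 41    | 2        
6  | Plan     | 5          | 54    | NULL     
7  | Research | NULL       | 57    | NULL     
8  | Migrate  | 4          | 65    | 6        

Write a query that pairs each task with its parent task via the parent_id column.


This is a self-join: tasks is joined to a second copy of itself, matching each row's parent_id to another row's id. Use LEFT JOIN so rows with parent_id=NULL are kept.
  - task 1 (Design): parent_id=NULL -> NULL
  - task 2 (Document): parent_id=NULL -> NULL
  - task 3 (Review): parent_id=NULL -> NULL
  - task 4 (Optimize): parent_id=3 -> Review
  - task 5 (Deploy): parent_id=2 -> Document
  - task 6 (Plan): parent_id=NULL -> NULL
  - task 7 (Research): parent_id=NULL -> NULL
  - task 8 (Migrate): parent_id=6 -> Plan

SQL:
SELECT a.name AS item, b.name AS parent
FROM tasks a
LEFT JOIN tasks b ON a.parent_id = b.id

Result:
item     | parent  
---------+---------
Design   | NULL    
Document | NULL    
Review   | NULL    
Optimize | Review  
Deploy   | Document
Plan     | NULL    
Research | NULL    
Migrate  | Plan    


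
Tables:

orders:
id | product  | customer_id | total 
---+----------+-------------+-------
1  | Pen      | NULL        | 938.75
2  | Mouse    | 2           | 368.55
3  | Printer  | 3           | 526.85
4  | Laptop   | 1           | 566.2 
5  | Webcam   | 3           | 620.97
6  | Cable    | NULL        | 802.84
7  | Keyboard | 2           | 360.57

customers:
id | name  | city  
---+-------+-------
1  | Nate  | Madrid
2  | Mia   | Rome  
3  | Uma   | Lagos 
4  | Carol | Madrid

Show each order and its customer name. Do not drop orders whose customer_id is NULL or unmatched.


LEFT JOIN keeps every row from orders (the left table); where customer_id has no match in customers, the customer columns become NULL. Walk through each order:
  - order 1 (Pen): customer_id=NULL, no match -> kept with NULL
  - order 2 (Mouse): customer_id=2 -> matches Mia
  - order 3 (Printer): customer_id=3 -> matches Uma
  - order 4 (Laptop): customer_id=1 -> matches Nate
  - order 5 (Webcam): customer_id=3 -> matches Uma
  - order 6 (Cable): customer_id=NULL, no match -> kept with NULL
  - order 7 (Keyboard): customer_id=2 -> matches Mia
All 7 rows appear; 2 have NULL customer.

SQL:
SELECT a.product, b.name AS customer
FROM orders a
LEFT JOIN customers b ON a.customer_id = b.id

Result:
product  | customer
---------+---------
Pen      | NULL    
Mouse    | Mia     
Printer  | Uma     
Laptop   | Nate    
Webcam   | Uma     
Cable    | NULL    
Keyboard | Mia     


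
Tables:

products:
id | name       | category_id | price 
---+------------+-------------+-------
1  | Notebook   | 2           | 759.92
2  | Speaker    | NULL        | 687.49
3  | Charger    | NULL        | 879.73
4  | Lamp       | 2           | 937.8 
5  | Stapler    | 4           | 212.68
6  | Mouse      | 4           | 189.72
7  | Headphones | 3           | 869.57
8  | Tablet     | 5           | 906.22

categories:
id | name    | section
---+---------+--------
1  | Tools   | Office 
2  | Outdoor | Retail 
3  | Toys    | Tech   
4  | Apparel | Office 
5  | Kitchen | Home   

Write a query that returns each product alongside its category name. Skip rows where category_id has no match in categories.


INNER JOIN keeps only products rows whose category_id matches an id in categories. Walk through each product:
  - product 1 (Notebook): category_id=2 -> matches Outdoor
  - product 2 (Speaker): category_id=NULL, no match -> dropped
  - product 3 (Charger): category_id=NULL, no match -> dropped
  - product 4 (Lamp): category_id=2 -> matches Outdoor
  - product 5 (Stapler): category_id=4 -> matches Apparel
  - product 6 (Mouse): category_id=4 -> matches Apparel
  - product 7 (Headphones): category_id=3 -> matches Toys
  - product 8 (Tablet): category_id=5 -> matches Kitchen
So 2 of 8 rows are dropped.

SQL:
SELECT a.name, b.name AS category
FROM products a
INNER JOIN categories b ON a.category_id = b.id

Result:
name       | category
-----------+---------
Notebook   | Outdoor 
Lamp       | Outdoor 
Stapler    | Apparel 
Mouse      | Apparel 
Headphones | Toys    
Tablet     | Kitchen 


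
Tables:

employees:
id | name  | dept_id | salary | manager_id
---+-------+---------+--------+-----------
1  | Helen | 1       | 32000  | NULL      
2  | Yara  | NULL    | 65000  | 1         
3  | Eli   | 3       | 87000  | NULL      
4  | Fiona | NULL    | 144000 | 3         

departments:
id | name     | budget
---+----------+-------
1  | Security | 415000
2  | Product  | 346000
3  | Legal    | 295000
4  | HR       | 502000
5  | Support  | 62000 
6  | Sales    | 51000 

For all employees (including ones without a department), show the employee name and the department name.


LEFT JOIN keeps every row from employees (the left table); where dept_id has no match in departments, the department columns become NULL. Walk through each employee:
  - employee 1 (Helen): dept_id=1 -> matches Security
  - employee 2 (Yara): dept_id=NULL, no match -> kept with NULL
  - employee 3 (Eli): dept_id=3 -> matches Legal
  - employee 4 (Fiona): dept_id=NULL, no match -> kept with NULL
All 4 rows appear; 2 have NULL department.

SQL:
SELECT a.name, b.name AS department
FROM employees a
LEFT JOIN departments b ON a.dept_id = b.id

Result:
name  | department
------+-----------
Helen | Security  
Yara  | NULL      
Eli   | Legal     
Fiona | NULL      


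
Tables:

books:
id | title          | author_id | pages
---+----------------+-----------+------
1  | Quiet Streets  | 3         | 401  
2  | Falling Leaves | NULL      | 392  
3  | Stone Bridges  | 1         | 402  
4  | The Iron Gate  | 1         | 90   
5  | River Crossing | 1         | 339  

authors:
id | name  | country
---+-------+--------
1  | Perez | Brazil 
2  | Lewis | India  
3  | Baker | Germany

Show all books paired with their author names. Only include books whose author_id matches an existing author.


INNER JOIN keeps only books rows whose author_id matches an id in authors. Walk through each book:
  - book 1 (Quiet Streets): author_id=3 -> matches Baker
  - book 2 (Falling Leaves): author_id=NULL, no match -> dropped
  - book 3 (Stone Bridges): author_id=1 -> matches Perez
  - book 4 (The Iron Gate): author_id=1 -> matches Perez
  - book 5 (River Crossing): author_id=1 -> matches Perez
So 1 of 5 rows is dropped.

SQL:
SELECT a.title, b.name AS author
FROM books a
INNER JOIN authors b ON a.author_id = b.id

Result:
title          | author
---------------+-------
Quiet Streets  | Baker 
Stone Bridges  | Perez 
The Iron Gate  | Perez 
River Crossing | Perez 
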